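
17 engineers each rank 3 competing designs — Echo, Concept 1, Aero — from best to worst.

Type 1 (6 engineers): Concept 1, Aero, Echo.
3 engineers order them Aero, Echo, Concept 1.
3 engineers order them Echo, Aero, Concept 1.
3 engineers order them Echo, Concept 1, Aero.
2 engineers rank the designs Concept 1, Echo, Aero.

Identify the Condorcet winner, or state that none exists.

Check each pair by majority over 17 ballots:
Echo vs Concept 1: Echo is ranked higher on 3+3+3 = 9 ballots, Concept 1 on 8. Echo wins 9–8.
Echo–Aero: Aero 9–8.
Concept 1 vs Aero: 6+3+2 = 11 for Concept 1, 6 for Aero — Concept 1 by 11–6.
No design is unbeaten: Echo loses to Aero; Concept 1 loses to Echo; Aero loses to Concept 1. In particular Echo → Concept 1 → Aero → Echo is a majority cycle — no Condorcet winner exists.

none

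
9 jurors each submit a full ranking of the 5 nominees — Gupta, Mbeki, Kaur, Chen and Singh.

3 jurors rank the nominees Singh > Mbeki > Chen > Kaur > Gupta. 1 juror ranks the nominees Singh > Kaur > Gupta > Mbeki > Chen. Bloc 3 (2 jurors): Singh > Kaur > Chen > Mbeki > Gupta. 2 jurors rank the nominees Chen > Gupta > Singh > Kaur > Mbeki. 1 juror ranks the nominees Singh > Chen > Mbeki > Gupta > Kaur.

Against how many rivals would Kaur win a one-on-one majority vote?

Kaur against each rival (9 jurors):
Kaur vs Gupta: 6 to 3, Kaur.
Kaur vs Mbeki: 5 to 4, Kaur.
Kaur vs Chen: Kaur preferred on 1+2 = 3 ballots; Chen wins 6–3.
Kaur vs Singh: 0 to 9, Singh.
Kaur beats Gupta, Mbeki; loses to Chen, Singh — 2 pairwise wins.

2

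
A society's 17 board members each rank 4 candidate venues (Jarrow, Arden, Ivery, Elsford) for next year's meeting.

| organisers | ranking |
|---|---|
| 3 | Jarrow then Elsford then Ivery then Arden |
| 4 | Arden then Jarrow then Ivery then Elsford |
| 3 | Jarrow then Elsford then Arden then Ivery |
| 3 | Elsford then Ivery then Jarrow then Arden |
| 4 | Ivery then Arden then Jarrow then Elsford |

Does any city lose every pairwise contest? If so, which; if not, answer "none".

Arden

Pairwise majorities:
Jarrow vs Arden: Jarrow preferred on 3+3+3 = 9 ballots; Jarrow wins 9–8.
Jarrow vs Ivery: Jarrow preferred on 3+4+3 = 10 ballots; Jarrow wins 10–7.
Jarrow–Elsford: Jarrow 14–3.
Arden vs Ivery: Ivery wins 10–7.
Arden–Elsford: Elsford 9–8.
Ivery vs Elsford: Elsford, 9–8.
Arden is beaten in every head-to-head and is the Condorcet loser.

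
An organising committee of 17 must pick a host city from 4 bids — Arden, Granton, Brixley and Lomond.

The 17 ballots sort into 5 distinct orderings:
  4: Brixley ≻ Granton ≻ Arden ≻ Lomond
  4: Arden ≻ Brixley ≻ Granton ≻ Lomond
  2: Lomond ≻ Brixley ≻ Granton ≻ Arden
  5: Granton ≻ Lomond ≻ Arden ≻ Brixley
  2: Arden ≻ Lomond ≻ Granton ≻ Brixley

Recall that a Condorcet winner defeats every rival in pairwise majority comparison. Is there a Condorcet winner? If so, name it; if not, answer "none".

Check each pair by majority over 17 ballots:
Arden vs Granton: Arden is ranked higher on 4+2 = 6 ballots, Granton on 11. Granton wins 11–6.
Arden vs Brixley: 4+5+2 = 11 for Arden, 6 for Brixley — Arden by 11–6.
Arden vs Lomond: Arden preferred on 4+4+2 = 10 ballots; Arden wins 10–7.
Granton vs Brixley: 7 to 10, Brixley.
Granton vs Lomond: Granton is ranked higher on 4+4+5 = 13 ballots, Lomond on 4. Granton wins 13–4.
Brixley vs Lomond: 4+4 = 8 for Brixley, 9 for Lomond — Lomond by 9–8.
No city is unbeaten: Arden loses to Granton; Granton loses to Brixley; Brixley loses to Arden; Lomond loses to Arden. In particular Arden beats Brixley beats Granton beats Arden is a majority cycle — no Condorcet winner exists.

none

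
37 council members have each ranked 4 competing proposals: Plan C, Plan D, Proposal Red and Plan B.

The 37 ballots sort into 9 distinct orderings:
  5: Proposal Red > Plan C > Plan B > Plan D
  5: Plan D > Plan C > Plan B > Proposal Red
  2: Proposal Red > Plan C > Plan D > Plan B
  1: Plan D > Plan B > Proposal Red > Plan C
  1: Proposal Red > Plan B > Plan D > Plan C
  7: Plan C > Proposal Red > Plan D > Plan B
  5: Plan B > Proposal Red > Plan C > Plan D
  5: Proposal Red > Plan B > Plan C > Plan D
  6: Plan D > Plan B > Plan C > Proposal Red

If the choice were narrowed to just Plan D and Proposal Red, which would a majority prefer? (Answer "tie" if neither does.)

Proposal Red

Ballots ranking Plan D above Proposal Red: 5 + 1 + 6 = 12.
Ballots ranking Proposal Red above Plan D: 37 − 12 = 25.
Proposal Red wins the head-to-head 25–12.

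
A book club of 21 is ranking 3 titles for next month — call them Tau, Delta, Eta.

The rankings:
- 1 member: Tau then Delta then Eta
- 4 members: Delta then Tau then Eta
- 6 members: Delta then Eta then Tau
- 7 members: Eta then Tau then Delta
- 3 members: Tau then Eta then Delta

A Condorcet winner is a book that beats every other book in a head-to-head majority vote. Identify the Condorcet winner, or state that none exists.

none

Pairwise majorities:
Tau vs Delta: Tau wins 11–10.
Tau vs Eta: Eta wins 13–8.
Delta–Eta: Delta 11–10.
Every book loses at least once (Tau loses to Eta; Delta loses to Tau; Eta loses to Delta). The majority relation contains the cycle Tau beats Delta beats Eta beats Tau, so there is no Condorcet winner.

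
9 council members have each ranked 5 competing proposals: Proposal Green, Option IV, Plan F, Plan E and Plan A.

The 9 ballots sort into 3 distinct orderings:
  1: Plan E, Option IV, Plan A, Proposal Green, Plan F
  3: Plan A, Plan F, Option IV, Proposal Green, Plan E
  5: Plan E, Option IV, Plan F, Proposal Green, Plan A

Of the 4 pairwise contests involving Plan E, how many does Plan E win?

4

Plan E against each rival (9 council members):
Plan E vs Proposal Green: Plan E is ranked higher on 1+5 = 6 ballots, Proposal Green on 3. Plan E wins 6–3.
Plan E vs Option IV: Plan E, 6–3.
Plan E vs Plan F: 1+5 = 6 for Plan E, 3 for Plan F — Plan E by 6–3.
Plan E vs Plan A: 1+5 = 6 for Plan E, 3 for Plan A — Plan E by 6–3.
Plan E beats Proposal Green, Option IV, Plan F, Plan A — 4 pairwise wins.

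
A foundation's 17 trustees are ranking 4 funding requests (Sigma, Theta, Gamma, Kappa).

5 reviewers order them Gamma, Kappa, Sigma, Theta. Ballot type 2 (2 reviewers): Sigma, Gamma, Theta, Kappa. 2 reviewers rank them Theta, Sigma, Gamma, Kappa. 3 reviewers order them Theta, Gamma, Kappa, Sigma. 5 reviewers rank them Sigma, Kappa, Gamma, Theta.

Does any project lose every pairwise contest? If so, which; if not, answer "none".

Head-to-head results (17 reviewers):
Sigma vs Theta: 5+2+5 = 12 for Sigma, 5 for Theta — Sigma by 12–5.
Sigma vs Gamma: Sigma wins 9–8.
Sigma vs Kappa: Sigma is ranked higher on 2+2+5 = 9 ballots, Kappa on 8. Sigma wins 9–8.
Theta vs Gamma: 5 to 12, Gamma.
Theta vs Kappa: Theta preferred on 2+2+3 = 7 ballots; Kappa wins 10–7.
Gamma vs Kappa: Gamma is ranked higher on 5+2+2+3 = 12 ballots, Kappa on 5. Gamma wins 12–5.
Theta loses to every other project — it is the Condorcet loser.

Theta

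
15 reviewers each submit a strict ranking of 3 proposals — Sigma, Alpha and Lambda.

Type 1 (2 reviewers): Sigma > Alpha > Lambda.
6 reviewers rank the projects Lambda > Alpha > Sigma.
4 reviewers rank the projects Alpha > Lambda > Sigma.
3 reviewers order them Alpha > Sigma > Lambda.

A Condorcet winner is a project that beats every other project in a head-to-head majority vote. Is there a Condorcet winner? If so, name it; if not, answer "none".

Check each pair by majority over 15 ballots:
Sigma vs Alpha: Sigma preferred on 2 ballots; Alpha wins 13–2.
Sigma vs Lambda: 2+3 = 5 for Sigma, 10 for Lambda — Lambda by 10–5.
Alpha vs Lambda: 9 to 6, Alpha.
Alpha beats each of Sigma, Lambda — Alpha is the Condorcet winner.

Alpha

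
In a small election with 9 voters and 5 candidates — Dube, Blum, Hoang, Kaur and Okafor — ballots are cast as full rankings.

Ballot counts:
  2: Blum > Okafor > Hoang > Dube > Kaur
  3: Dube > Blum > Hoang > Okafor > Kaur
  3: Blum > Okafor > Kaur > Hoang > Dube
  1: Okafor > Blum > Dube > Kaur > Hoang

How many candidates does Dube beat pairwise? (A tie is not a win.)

1

Dube against each rival (9 voters):
Dube vs Blum: Blum, 6–3.
Dube vs Hoang: 4 to 5, Hoang.
Dube vs Kaur: Dube is ranked higher on 2+3+1 = 6 ballots, Kaur on 3. Dube wins 6–3.
Dube vs Okafor: 3 to 6, Okafor.
Dube beats Kaur; loses to Blum, Hoang, Okafor — 1 pairwise win.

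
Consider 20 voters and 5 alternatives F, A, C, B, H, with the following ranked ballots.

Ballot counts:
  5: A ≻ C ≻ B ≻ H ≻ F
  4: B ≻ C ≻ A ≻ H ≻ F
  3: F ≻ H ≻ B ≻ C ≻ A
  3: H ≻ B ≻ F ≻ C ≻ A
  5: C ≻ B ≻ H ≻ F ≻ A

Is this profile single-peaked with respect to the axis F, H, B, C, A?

yes

Axis positions: F=1, H=2, B=3, C=4, A=5.
Bloc 1 (peak A at position 5): ranking walks positions 5-4-3-2-1, expanding outward from the peak — single-peaked.
Bloc 2 (peak B at position 3): ranking walks positions 3-4-5-2-1, expanding outward from the peak — single-peaked.
Bloc 3 (peak F at position 1): ranking walks positions 1-2-3-4-5, expanding outward from the peak — single-peaked.
Bloc 4 (peak H at position 2): ranking walks positions 2-3-1-4-5, expanding outward from the peak — single-peaked.
Bloc 5 (peak C at position 4): ranking walks positions 4-3-2-1-5, expanding outward from the peak — single-peaked.
Every ranking is single-peaked on this axis.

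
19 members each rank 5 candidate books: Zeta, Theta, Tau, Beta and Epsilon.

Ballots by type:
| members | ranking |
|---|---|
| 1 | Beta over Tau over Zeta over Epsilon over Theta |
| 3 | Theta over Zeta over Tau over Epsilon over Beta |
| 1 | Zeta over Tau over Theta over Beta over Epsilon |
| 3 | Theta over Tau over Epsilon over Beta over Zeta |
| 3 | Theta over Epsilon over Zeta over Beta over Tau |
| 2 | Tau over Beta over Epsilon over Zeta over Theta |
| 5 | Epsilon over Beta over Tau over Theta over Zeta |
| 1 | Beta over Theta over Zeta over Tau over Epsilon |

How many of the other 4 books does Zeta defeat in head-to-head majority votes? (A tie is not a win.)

Zeta against each rival (19 members):
Zeta vs Theta: Theta, 15–4.
Zeta–Tau: Tau 11–8.
Zeta vs Beta: Zeta is ranked higher on 3+1+3 = 7 ballots, Beta on 12. Beta wins 12–7.
Zeta vs Epsilon: Epsilon wins 13–6.
Zeta beats no one; loses to Theta, Tau, Beta, Epsilon — 0 pairwise wins.

0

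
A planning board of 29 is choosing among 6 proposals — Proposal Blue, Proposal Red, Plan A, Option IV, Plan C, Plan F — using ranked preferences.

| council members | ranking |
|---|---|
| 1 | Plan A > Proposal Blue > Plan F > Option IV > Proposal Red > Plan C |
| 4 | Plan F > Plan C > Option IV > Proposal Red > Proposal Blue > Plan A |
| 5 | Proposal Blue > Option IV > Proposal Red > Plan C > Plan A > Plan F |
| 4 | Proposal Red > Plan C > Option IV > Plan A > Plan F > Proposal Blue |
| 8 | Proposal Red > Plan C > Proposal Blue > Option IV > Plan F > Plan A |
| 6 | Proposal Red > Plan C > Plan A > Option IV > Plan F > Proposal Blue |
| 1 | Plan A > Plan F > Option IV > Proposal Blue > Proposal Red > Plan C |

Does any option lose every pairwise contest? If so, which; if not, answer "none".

Pairwise majorities:
Proposal Blue vs Proposal Red: 1+5+1 = 7 for Proposal Blue, 22 for Proposal Red — Proposal Red by 22–7.
Proposal Blue vs Plan A: Proposal Blue preferred on 4+5+8 = 17 ballots; Proposal Blue wins 17–12.
Proposal Blue vs Option IV: Proposal Blue preferred on 1+5+8 = 14 ballots; Option IV wins 15–14.
Proposal Blue vs Plan C: 7 to 22, Plan C.
Proposal Blue vs Plan F: 1+5+8 = 14 for Proposal Blue, 15 for Plan F — Plan F by 15–14.
Proposal Red vs Plan A: Proposal Red is ranked higher on 4+5+4+8+6 = 27 ballots, Plan A on 2. Proposal Red wins 27–2.
Proposal Red–Option IV: Proposal Red 18–11.
Proposal Red vs Plan C: Proposal Red wins 25–4.
Proposal Red–Plan F: Proposal Red 23–6.
Plan A vs Option IV: Plan A preferred on 1+6+1 = 8 ballots; Option IV wins 21–8.
Plan A vs Plan C: 2 to 27, Plan C.
Plan A vs Plan F: Plan A wins 17–12.
Option IV vs Plan C: Plan C wins 22–7.
Option IV vs Plan F: Option IV preferred on 5+4+8+6 = 23 ballots; Option IV wins 23–6.
Plan C vs Plan F: Plan C, 23–6.
No option is winless: Proposal Blue beats Plan A; Proposal Red beats Proposal Blue; Plan A beats Plan F; Option IV beats Proposal Blue; Plan C beats Proposal Blue; Plan F beats Proposal Blue. There is no Condorcet loser.

none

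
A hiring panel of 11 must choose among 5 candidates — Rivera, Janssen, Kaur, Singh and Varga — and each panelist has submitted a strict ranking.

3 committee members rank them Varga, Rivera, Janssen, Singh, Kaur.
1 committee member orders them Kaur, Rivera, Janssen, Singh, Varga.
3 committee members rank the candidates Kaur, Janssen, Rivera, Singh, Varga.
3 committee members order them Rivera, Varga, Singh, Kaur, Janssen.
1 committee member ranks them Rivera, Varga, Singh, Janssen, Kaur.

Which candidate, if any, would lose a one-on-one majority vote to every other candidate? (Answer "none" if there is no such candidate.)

Pairwise majorities:
Rivera–Janssen: Rivera 8–3.
Rivera vs Kaur: Rivera, 7–4.
Rivera vs Singh: Rivera is ranked higher on 3+1+3+3+1 = 11 ballots, Singh on 0. Rivera wins 11–0.
Rivera vs Varga: Rivera is ranked higher on 1+3+3+1 = 8 ballots, Varga on 3. Rivera wins 8–3.
Janssen vs Kaur: 3+1 = 4 for Janssen, 7 for Kaur — Kaur by 7–4.
Janssen vs Singh: Janssen is ranked higher on 3+1+3 = 7 ballots, Singh on 4. Janssen wins 7–4.
Janssen vs Varga: Janssen is ranked higher on 1+3 = 4 ballots, Varga on 7. Varga wins 7–4.
Kaur vs Singh: Singh wins 7–4.
Kaur vs Varga: 1+3 = 4 for Kaur, 7 for Varga — Varga by 7–4.
Singh vs Varga: Varga, 7–4.
No candidate is winless: Rivera beats Janssen; Janssen beats Singh; Kaur beats Janssen; Singh beats Kaur; Varga beats Janssen. There is no Condorcet loser.

none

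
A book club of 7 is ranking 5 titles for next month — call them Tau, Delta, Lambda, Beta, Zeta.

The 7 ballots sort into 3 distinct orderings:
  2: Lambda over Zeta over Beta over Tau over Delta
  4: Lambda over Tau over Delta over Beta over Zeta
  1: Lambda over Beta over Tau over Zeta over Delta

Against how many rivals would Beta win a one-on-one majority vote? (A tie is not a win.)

Beta against each rival (7 members):
Beta vs Tau: 3 to 4, Tau.
Beta–Delta: Delta 4–3.
Beta–Lambda: Lambda 7–0.
Beta vs Zeta: 5 to 2, Beta.
Beta beats Zeta; loses to Tau, Delta, Lambda — 1 pairwise win.

1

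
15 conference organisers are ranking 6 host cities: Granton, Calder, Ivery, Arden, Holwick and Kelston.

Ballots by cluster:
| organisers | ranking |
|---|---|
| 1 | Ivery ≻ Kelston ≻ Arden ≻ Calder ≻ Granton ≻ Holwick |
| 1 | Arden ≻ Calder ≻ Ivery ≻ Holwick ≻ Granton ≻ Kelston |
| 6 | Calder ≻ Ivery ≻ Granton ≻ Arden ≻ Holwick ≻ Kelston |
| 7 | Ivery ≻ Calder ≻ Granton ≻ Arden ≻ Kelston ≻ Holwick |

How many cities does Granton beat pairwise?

3

Granton against each rival (15 organisers):
Granton vs Calder: Granton is ranked higher on 0 ballots, Calder on 15. Calder wins 15–0.
Granton vs Ivery: Ivery wins 15–0.
Granton vs Arden: Granton preferred on 6+7 = 13 ballots; Granton wins 13–2.
Granton–Holwick: Granton 14–1.
Granton vs Kelston: Granton is ranked higher on 1+6+7 = 14 ballots, Kelston on 1. Granton wins 14–1.
Granton beats Arden, Holwick, Kelston; loses to Calder, Ivery — 3 pairwise wins.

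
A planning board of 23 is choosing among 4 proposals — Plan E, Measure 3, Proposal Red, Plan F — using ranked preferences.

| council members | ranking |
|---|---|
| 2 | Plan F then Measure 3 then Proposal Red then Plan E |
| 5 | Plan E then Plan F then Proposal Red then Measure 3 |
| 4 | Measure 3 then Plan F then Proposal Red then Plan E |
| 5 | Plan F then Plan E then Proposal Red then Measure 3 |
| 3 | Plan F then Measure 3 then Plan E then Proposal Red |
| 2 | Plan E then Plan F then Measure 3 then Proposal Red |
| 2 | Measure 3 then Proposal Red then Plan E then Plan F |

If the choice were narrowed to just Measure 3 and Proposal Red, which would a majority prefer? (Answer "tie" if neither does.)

Measure 3

Ballots ranking Measure 3 above Proposal Red: 2 + 4 + 3 + 2 + 2 = 13.
Ballots ranking Proposal Red above Measure 3: 23 − 13 = 10.
Measure 3 wins the head-to-head 13–10.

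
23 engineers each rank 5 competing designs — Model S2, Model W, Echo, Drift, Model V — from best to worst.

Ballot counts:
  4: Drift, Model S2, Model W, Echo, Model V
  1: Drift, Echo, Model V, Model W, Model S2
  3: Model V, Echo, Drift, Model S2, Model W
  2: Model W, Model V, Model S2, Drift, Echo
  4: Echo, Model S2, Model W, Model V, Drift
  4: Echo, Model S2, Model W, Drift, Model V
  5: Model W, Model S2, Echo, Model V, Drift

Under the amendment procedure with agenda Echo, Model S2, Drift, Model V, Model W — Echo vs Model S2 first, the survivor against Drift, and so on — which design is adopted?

Echo

Round 1: Echo vs Model S2 — 12–11, Echo advances.
Round 2: Echo vs Drift — 16–7, Echo advances.
Round 3: Echo vs Model V — 18–5, Echo advances.
Round 4: Echo vs Model W — 12–11, Echo advances.
The agenda winner is Echo.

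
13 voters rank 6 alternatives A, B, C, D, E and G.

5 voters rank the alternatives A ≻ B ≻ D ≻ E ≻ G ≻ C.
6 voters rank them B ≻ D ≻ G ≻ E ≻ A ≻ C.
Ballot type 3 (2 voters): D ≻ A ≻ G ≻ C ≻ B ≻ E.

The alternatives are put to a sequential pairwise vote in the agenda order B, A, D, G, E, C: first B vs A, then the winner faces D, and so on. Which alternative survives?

Round 1: B vs A — 6–7, A advances.
Round 2: A vs D — 5–8, D advances.
Round 3: D vs G — 13–0, D advances.
Round 4: D vs E — 13–0, D advances.
Round 5: D vs C — 13–0, D advances.
D survives the agenda.

D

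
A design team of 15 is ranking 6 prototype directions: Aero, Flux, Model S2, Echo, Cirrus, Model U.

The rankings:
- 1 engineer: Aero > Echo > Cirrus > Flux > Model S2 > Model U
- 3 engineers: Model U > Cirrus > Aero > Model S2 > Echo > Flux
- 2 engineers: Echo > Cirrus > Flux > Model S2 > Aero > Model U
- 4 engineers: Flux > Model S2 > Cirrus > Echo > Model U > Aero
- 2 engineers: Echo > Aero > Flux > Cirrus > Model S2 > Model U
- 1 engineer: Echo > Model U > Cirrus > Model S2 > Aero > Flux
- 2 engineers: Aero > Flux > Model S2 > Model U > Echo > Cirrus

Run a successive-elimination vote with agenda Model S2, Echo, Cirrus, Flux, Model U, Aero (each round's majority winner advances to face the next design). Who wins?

Round 1: Model S2 vs Echo — 9–6, Model S2 advances.
Round 2: Model S2 vs Cirrus — 6–9, Cirrus advances.
Round 3: Cirrus vs Flux — 7–8, Flux advances.
Round 4: Flux vs Model U — 11–4, Flux advances.
Round 5: Flux vs Aero — 6–9, Aero advances.
Aero survives the agenda.

Aero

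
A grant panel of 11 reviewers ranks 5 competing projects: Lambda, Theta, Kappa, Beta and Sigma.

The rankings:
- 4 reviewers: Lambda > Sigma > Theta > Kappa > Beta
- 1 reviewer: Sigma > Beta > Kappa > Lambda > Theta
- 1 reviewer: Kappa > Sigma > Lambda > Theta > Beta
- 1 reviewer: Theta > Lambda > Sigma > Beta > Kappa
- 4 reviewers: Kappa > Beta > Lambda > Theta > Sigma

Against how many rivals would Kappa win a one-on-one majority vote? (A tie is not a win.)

Kappa against each rival (11 reviewers):
Kappa vs Lambda: Kappa preferred on 1+1+4 = 6 ballots; Kappa wins 6–5.
Kappa vs Theta: Kappa, 6–5.
Kappa–Beta: Kappa 9–2.
Kappa–Sigma: Sigma 6–5.
Kappa beats Lambda, Theta, Beta; loses to Sigma — 3 pairwise wins.

3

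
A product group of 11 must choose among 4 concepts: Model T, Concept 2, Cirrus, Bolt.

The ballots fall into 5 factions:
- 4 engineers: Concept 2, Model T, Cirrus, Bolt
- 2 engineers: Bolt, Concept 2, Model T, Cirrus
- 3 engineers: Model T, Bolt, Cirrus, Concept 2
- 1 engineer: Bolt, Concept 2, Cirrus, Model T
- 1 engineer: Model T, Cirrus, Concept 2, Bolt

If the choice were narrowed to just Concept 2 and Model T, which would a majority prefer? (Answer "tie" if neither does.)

Concept 2

Ballots ranking Concept 2 above Model T: 4 + 2 + 1 = 7.
Ballots ranking Model T above Concept 2: 11 − 7 = 4.
Concept 2 wins the head-to-head 7–4.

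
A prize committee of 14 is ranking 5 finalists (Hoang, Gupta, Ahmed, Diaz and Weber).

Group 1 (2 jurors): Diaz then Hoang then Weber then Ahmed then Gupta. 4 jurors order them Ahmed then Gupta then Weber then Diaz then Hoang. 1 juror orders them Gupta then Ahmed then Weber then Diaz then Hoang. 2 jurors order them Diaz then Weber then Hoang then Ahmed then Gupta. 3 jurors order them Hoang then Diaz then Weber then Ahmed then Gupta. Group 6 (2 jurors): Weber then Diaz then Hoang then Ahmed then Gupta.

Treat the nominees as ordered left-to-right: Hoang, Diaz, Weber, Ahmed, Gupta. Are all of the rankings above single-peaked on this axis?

yes

Axis positions: Hoang=1, Diaz=2, Weber=3, Ahmed=4, Gupta=5.
Group 1 (peak Diaz at position 2): ranking walks positions 2-1-3-4-5, expanding outward from the peak — single-peaked.
Group 2 (peak Ahmed at position 4): ranking walks positions 4-5-3-2-1, expanding outward from the peak — single-peaked.
Group 3 (peak Gupta at position 5): ranking walks positions 5-4-3-2-1, expanding outward from the peak — single-peaked.
Group 4 (peak Diaz at position 2): ranking walks positions 2-3-1-4-5, expanding outward from the peak — single-peaked.
Group 5 (peak Hoang at position 1): ranking walks positions 1-2-3-4-5, expanding outward from the peak — single-peaked.
Group 6 (peak Weber at position 3): ranking walks positions 3-2-1-4-5, expanding outward from the peak — single-peaked.
Every ranking is single-peaked on this axis.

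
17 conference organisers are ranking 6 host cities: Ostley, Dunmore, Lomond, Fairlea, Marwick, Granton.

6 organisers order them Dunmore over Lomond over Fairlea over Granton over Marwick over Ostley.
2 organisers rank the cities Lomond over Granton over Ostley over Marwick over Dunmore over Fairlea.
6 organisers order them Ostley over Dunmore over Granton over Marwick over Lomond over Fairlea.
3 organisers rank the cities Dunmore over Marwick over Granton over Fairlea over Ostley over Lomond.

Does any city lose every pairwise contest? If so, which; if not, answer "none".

none

Pairwise majorities:
Ostley vs Dunmore: Ostley preferred on 2+6 = 8 ballots; Dunmore wins 9–8.
Ostley vs Lomond: Ostley wins 9–8.
Ostley vs Fairlea: 8 to 9, Fairlea.
Ostley vs Marwick: Ostley preferred on 2+6 = 8 ballots; Marwick wins 9–8.
Ostley–Granton: Granton 11–6.
Dunmore vs Lomond: Dunmore is ranked higher on 6+6+3 = 15 ballots, Lomond on 2. Dunmore wins 15–2.
Dunmore vs Fairlea: Dunmore is ranked higher on 6+2+6+3 = 17 ballots, Fairlea on 0. Dunmore wins 17–0.
Dunmore vs Marwick: Dunmore wins 15–2.
Dunmore vs Granton: Dunmore, 15–2.
Lomond vs Fairlea: Lomond wins 14–3.
Lomond vs Marwick: 6+2 = 8 for Lomond, 9 for Marwick — Marwick by 9–8.
Lomond vs Granton: 8 to 9, Granton.
Fairlea vs Marwick: 6 to 11, Marwick.
Fairlea vs Granton: Granton, 11–6.
Marwick vs Granton: Marwick is ranked higher on 3 ballots, Granton on 14. Granton wins 14–3.
Every city wins at least one matchup (Ostley beats Lomond; Dunmore beats Ostley; Lomond beats Fairlea; Fairlea beats Ostley; Marwick beats Ostley; Granton beats Ostley), so there is no Condorcet loser.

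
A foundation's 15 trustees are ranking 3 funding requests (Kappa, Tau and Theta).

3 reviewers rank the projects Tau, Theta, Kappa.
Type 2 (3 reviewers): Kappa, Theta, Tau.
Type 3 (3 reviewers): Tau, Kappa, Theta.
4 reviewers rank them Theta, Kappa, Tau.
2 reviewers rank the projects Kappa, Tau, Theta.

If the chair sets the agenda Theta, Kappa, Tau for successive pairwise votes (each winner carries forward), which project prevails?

Kappa

Round 1: Theta vs Kappa — 7–8, Kappa advances.
Round 2: Kappa vs Tau — 9–6, Kappa advances.
The agenda winner is Kappa.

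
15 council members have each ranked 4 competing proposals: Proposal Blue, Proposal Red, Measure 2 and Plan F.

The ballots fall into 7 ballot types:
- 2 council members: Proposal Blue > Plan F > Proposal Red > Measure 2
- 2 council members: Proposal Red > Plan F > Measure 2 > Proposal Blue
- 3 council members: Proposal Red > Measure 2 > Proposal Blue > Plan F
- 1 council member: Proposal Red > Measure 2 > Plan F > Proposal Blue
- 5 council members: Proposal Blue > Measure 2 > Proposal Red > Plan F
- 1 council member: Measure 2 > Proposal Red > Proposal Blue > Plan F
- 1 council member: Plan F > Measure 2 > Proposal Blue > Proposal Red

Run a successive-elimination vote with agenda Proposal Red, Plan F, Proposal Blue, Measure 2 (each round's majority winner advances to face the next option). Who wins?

Measure 2

Round 1: Proposal Red vs Plan F — 12–3, Proposal Red advances.
Round 2: Proposal Red vs Proposal Blue — 7–8, Proposal Blue advances.
Round 3: Proposal Blue vs Measure 2 — 7–8, Measure 2 advances.
Measure 2 survives the agenda.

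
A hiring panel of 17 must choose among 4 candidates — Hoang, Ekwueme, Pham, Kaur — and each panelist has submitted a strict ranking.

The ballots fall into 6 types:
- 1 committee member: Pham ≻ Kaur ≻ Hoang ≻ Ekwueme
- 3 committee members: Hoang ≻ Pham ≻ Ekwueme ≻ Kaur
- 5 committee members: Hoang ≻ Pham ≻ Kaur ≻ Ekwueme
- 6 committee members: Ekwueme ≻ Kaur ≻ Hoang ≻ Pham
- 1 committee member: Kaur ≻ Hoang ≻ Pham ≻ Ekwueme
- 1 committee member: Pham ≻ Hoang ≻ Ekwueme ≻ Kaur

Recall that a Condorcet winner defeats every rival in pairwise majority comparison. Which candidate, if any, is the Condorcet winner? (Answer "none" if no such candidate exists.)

Pairwise majorities:
Hoang–Ekwueme: Hoang 11–6.
Hoang vs Pham: Hoang is ranked higher on 3+5+6+1 = 15 ballots, Pham on 2. Hoang wins 15–2.
Hoang vs Kaur: Hoang is ranked higher on 3+5+1 = 9 ballots, Kaur on 8. Hoang wins 9–8.
Ekwueme–Pham: Pham 11–6.
Ekwueme vs Kaur: Ekwueme, 10–7.
Pham vs Kaur: Pham is ranked higher on 1+3+5+1 = 10 ballots, Kaur on 7. Pham wins 10–7.
Only Hoang has no losses; Hoang is the Condorcet winner.

Hoang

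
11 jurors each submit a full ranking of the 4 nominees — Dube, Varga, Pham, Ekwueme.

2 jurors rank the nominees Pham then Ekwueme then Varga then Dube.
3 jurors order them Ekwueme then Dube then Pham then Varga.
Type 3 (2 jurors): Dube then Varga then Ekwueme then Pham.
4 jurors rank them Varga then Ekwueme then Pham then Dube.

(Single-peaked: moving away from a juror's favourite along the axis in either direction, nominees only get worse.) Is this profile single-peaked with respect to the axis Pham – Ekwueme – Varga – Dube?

no

Axis positions: Pham=1, Ekwueme=2, Varga=3, Dube=4.
Type 1 (peak Pham at position 1): ranking walks positions 1-2-3-4, expanding outward from the peak — single-peaked.
Type 2: ranking walks positions 2-4-1-3; Dube is ranked above Varga even though Varga lies between Dube and the peak Ekwueme on the axis — preferences dip and rise again. Not single-peaked.
Type 3 (peak Dube at position 4): ranking walks positions 4-3-2-1, expanding outward from the peak — single-peaked.
Type 4 (peak Varga at position 3): ranking walks positions 3-2-1-4, expanding outward from the peak — single-peaked.
Type 2 violates single-peakedness, so the profile is not single-peaked on this axis.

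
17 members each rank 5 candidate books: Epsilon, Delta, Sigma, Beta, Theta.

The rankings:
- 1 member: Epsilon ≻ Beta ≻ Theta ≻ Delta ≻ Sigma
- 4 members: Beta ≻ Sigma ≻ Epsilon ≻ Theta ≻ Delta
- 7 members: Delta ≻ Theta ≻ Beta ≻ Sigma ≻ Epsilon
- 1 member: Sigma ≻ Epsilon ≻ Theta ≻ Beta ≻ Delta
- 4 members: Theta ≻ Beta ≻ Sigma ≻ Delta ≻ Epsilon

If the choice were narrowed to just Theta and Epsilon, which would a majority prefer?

Ballots ranking Theta above Epsilon: 7 + 4 = 11.
Ballots ranking Epsilon above Theta: 17 − 11 = 6.
Theta wins the head-to-head 11–6.

Theta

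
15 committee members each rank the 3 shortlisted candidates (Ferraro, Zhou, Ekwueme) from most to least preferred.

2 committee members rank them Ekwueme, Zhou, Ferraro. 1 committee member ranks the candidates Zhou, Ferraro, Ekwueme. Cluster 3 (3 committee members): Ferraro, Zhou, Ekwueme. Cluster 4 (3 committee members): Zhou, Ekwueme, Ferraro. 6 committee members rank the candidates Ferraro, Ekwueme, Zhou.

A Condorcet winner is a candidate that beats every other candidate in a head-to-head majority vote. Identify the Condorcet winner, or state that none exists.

Check each pair by majority over 15 ballots:
Ferraro vs Zhou: Ferraro preferred on 3+6 = 9 ballots; Ferraro wins 9–6.
Ferraro–Ekwueme: Ferraro 10–5.
Zhou vs Ekwueme: 1+3+3 = 7 for Zhou, 8 for Ekwueme — Ekwueme by 8–7.
Ferraro wins every pairwise contest, so Ferraro is the Condorcet winner.

Ferraro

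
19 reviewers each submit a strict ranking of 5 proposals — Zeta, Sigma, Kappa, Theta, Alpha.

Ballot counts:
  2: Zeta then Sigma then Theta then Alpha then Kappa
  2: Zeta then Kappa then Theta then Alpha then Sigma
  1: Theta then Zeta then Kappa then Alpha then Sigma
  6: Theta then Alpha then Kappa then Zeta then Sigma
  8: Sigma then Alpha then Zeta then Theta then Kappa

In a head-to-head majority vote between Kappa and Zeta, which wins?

Ballots ranking Kappa above Zeta: 6.
Ballots ranking Zeta above Kappa: 19 − 6 = 13.
Zeta wins the head-to-head 13–6.

Zeta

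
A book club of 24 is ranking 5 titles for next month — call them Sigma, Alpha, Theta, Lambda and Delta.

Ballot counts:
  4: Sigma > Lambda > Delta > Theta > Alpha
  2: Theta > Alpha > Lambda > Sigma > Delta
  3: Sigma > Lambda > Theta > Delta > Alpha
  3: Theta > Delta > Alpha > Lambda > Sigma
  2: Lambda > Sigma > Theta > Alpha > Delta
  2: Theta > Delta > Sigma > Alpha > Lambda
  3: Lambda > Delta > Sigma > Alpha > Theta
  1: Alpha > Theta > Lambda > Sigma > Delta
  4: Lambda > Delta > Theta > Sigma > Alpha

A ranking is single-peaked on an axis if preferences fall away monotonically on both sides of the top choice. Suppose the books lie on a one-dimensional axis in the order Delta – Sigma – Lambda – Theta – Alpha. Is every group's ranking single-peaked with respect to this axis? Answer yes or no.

Axis positions: Delta=1, Sigma=2, Lambda=3, Theta=4, Alpha=5.
Group 1 (peak Sigma at position 2): ranking walks positions 2-3-1-4-5, expanding outward from the peak — single-peaked.
Group 2 (peak Theta at position 4): ranking walks positions 4-5-3-2-1, expanding outward from the peak — single-peaked.
Group 3 (peak Sigma at position 2): ranking walks positions 2-3-4-1-5, expanding outward from the peak — single-peaked.
Group 4: ranking walks positions 4-1-5-3-2; Delta is ranked above Lambda even though Lambda lies between Delta and the peak Theta on the axis — preferences dip and rise again. Not single-peaked.
Group 5 (peak Lambda at position 3): ranking walks positions 3-2-4-5-1, expanding outward from the peak — single-peaked.
Group 6: ranking walks positions 4-1-2-5-3; Delta is ranked above Lambda even though Lambda lies between Delta and the peak Theta on the axis — preferences dip and rise again. Not single-peaked.
Group 7: ranking walks positions 3-1-2-5-4; Delta is ranked above Sigma even though Sigma lies between Delta and the peak Lambda on the axis — preferences dip and rise again. Not single-peaked.
Group 8 (peak Alpha at position 5): ranking walks positions 5-4-3-2-1, expanding outward from the peak — single-peaked.
Group 9: ranking walks positions 3-1-4-2-5; Delta is ranked above Sigma even though Sigma lies between Delta and the peak Lambda on the axis — preferences dip and rise again. Not single-peaked.
Group 4 violates single-peakedness, so the profile is not single-peaked on this axis.

no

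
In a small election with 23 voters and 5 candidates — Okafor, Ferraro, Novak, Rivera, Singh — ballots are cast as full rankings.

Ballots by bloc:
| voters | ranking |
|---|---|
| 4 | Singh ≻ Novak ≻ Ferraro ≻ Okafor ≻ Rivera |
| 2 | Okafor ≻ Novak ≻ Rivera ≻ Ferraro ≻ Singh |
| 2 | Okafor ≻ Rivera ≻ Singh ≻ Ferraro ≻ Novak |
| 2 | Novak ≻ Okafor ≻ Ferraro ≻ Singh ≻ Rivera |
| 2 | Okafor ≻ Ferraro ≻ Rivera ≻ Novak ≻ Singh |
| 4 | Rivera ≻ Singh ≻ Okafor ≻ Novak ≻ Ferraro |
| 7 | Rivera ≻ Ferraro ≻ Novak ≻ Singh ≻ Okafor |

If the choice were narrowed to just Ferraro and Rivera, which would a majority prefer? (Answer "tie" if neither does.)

Rivera

Ballots ranking Ferraro above Rivera: 4 + 2 + 2 = 8.
Ballots ranking Rivera above Ferraro: 23 − 8 = 15.
Rivera wins the head-to-head 15–8.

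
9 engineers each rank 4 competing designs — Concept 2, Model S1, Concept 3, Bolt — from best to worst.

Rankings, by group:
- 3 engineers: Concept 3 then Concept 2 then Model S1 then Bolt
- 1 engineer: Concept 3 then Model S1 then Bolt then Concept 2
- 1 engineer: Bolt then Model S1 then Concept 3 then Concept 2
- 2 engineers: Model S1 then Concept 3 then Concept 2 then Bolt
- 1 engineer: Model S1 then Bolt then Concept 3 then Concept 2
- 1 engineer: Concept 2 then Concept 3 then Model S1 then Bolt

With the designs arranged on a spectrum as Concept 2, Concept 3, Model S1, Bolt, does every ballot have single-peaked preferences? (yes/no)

yes

Axis positions: Concept 2=1, Concept 3=2, Model S1=3, Bolt=4.
Group 1 (peak Concept 3 at position 2): ranking walks positions 2-1-3-4, expanding outward from the peak — single-peaked.
Group 2 (peak Concept 3 at position 2): ranking walks positions 2-3-4-1, expanding outward from the peak — single-peaked.
Group 3 (peak Bolt at position 4): ranking walks positions 4-3-2-1, expanding outward from the peak — single-peaked.
Group 4 (peak Model S1 at position 3): ranking walks positions 3-2-1-4, expanding outward from the peak — single-peaked.
Group 5 (peak Model S1 at position 3): ranking walks positions 3-4-2-1, expanding outward from the peak — single-peaked.
Group 6 (peak Concept 2 at position 1): ranking walks positions 1-2-3-4, expanding outward from the peak — single-peaked.
Every ranking is single-peaked on this axis.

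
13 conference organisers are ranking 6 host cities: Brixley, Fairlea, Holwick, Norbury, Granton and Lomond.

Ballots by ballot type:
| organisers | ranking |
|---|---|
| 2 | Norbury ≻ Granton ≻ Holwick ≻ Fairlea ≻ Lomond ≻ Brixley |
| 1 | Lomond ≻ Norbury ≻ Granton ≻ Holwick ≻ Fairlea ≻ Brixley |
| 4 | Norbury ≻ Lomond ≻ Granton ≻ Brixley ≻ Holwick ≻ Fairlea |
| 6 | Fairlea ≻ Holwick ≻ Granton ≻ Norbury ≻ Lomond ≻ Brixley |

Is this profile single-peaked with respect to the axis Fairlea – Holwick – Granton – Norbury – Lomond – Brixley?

Axis positions: Fairlea=1, Holwick=2, Granton=3, Norbury=4, Lomond=5, Brixley=6.
Ballot type 1 (peak Norbury at position 4): ranking walks positions 4-3-2-1-5-6, expanding outward from the peak — single-peaked.
Ballot type 2 (peak Lomond at position 5): ranking walks positions 5-4-3-2-1-6, expanding outward from the peak — single-peaked.
Ballot type 3 (peak Norbury at position 4): ranking walks positions 4-5-3-6-2-1, expanding outward from the peak — single-peaked.
Ballot type 4 (peak Fairlea at position 1): ranking walks positions 1-2-3-4-5-6, expanding outward from the peak — single-peaked.
Every ranking is single-peaked on this axis.

yes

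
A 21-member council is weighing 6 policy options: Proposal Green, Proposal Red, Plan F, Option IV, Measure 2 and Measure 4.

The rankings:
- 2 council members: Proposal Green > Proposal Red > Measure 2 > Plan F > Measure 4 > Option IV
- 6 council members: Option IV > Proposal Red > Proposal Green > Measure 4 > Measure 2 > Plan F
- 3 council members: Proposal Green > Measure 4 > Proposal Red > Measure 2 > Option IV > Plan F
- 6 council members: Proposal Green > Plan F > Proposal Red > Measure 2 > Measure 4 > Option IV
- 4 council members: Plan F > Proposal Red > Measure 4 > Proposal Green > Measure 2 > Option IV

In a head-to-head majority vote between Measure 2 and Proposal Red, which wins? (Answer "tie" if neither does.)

Proposal Red

No ballot ranks Measure 2 above Proposal Red: 0.
Ballots ranking Proposal Red above Measure 2: 21 − 0 = 21.
Proposal Red wins the head-to-head 21–0.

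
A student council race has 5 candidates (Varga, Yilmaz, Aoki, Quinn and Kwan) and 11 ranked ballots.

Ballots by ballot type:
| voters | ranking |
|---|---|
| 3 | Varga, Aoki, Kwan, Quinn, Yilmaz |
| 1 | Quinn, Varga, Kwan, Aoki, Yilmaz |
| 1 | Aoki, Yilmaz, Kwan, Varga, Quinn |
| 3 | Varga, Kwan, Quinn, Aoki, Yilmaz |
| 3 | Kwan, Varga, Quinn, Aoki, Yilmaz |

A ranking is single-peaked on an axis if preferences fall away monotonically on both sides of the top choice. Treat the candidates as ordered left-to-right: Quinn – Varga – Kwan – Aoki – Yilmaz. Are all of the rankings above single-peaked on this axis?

no

Axis positions: Quinn=1, Varga=2, Kwan=3, Aoki=4, Yilmaz=5.
Ballot type 1: ranking walks positions 2-4-3-1-5; Aoki is ranked above Kwan even though Kwan lies between Aoki and the peak Varga on the axis — preferences dip and rise again. Not single-peaked.
Ballot type 2 (peak Quinn at position 1): ranking walks positions 1-2-3-4-5, expanding outward from the peak — single-peaked.
Ballot type 3 (peak Aoki at position 4): ranking walks positions 4-5-3-2-1, expanding outward from the peak — single-peaked.
Ballot type 4 (peak Varga at position 2): ranking walks positions 2-3-1-4-5, expanding outward from the peak — single-peaked.
Ballot type 5 (peak Kwan at position 3): ranking walks positions 3-2-1-4-5, expanding outward from the peak — single-peaked.
Ballot type 1 violates single-peakedness, so the profile is not single-peaked on this axis.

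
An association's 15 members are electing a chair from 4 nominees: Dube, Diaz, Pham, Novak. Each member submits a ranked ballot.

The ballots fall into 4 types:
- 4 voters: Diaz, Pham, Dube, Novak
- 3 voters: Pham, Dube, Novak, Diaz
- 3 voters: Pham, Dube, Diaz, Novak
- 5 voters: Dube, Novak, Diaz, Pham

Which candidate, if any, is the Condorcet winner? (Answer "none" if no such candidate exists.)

none

Head-to-head results (15 voters):
Dube vs Diaz: 11 to 4, Dube.
Dube vs Pham: Dube preferred on 5 ballots; Pham wins 10–5.
Dube vs Novak: 15 to 0, Dube.
Diaz vs Pham: Diaz wins 9–6.
Diaz–Novak: Novak 8–7.
Pham vs Novak: Pham is ranked higher on 4+3+3 = 10 ballots, Novak on 5. Pham wins 10–5.
Each candidate drops at least one matchup (Dube loses to Pham; Diaz loses to Dube; Pham loses to Diaz; Novak loses to Dube); the cycle Dube beats Diaz beats Pham beats Dube rules out a Condorcet winner.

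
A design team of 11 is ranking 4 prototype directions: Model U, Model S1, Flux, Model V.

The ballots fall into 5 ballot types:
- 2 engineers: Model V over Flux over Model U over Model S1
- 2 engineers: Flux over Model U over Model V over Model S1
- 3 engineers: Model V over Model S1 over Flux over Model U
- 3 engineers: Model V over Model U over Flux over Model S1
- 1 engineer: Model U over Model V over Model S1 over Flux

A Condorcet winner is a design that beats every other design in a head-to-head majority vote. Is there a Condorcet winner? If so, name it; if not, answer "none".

Model V

Head-to-head results (11 engineers):
Model U vs Model S1: 2+2+3+1 = 8 for Model U, 3 for Model S1 — Model U by 8–3.
Model U vs Flux: 3+1 = 4 for Model U, 7 for Flux — Flux by 7–4.
Model U vs Model V: Model U preferred on 2+1 = 3 ballots; Model V wins 8–3.
Model S1 vs Flux: 3+1 = 4 for Model S1, 7 for Flux — Flux by 7–4.
Model S1 vs Model V: 0 for Model S1, 11 for Model V — Model V by 11–0.
Flux vs Model V: 2 for Flux, 9 for Model V — Model V by 9–2.
Only Model V has no losses; Model V is the Condorcet winner.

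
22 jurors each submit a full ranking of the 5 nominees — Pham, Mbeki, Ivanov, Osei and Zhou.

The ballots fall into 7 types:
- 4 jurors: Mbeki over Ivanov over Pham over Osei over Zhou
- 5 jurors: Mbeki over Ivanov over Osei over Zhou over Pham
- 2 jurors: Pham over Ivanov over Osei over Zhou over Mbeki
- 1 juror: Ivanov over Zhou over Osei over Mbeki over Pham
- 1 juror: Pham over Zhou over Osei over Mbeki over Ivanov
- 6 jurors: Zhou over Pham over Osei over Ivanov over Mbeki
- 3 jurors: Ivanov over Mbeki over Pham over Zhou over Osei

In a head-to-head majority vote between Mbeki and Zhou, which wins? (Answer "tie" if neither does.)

Mbeki

Ballots ranking Mbeki above Zhou: 4 + 5 + 3 = 12.
Ballots ranking Zhou above Mbeki: 22 − 12 = 10.
Mbeki wins the head-to-head 12–10.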